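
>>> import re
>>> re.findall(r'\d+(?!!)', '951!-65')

`(?!…)`/`(?<!…)` only lets a position through if the neighbouring text does NOT match; no characters are consumed.
Scanning left to right: at [0:2] → '95'; at [5:7] → '65'.
Since nothing is captured, `findall` lists the 2 matched substrings directly.

['95', '65']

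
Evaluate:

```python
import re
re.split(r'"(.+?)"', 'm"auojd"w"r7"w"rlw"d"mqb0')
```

The `?` after the quantifier makes it lazy — it takes as little as possible before letting the rest of the pattern try.
Matches to split on: at [1:8] → '"auojd"'; at [9:13] → '"r7"'; at [14:19] → '"rlw"'.
The group in the pattern means `split` returns the separators' captures alongside the pieces.

['m', 'auojd', 'w', 'r7', 'w', 'rlw', 'd"mqb0']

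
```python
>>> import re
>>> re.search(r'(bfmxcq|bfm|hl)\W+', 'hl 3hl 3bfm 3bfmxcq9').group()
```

'hl '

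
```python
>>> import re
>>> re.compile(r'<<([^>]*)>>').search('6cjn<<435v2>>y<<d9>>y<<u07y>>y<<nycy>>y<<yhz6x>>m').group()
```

'<<435v2>>'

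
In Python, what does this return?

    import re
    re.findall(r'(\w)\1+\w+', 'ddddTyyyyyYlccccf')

A backreference is literal: `\1` must see the identical characters the first group matched.
Matches: at [0:17] match 'ddddTyyyyyYlccccf', group 1 = 'd'.
Because there's exactly one group, `findall` drops the full match and keeps group 1 from the one hit.

['d']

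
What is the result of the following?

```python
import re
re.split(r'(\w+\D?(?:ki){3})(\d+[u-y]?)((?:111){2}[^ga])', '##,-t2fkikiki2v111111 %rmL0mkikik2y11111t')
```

This matches one or more of a word character, then optionally a non-digit, then the literal 'ki' repeated 3 times (captured); then one or more of a digit, then optionally a character in [u-y] (captured); then the literal '111' repeated 2 times, then any character except [ga] (captured).
The group in the pattern means `split` returns the separators' captures alongside the pieces.

['##,-', 't2fkikiki', '2v', '111111 ', '%rmL0mkikik2y11111t']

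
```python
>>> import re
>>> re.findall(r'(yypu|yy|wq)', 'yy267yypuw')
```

['yy', 'yypu']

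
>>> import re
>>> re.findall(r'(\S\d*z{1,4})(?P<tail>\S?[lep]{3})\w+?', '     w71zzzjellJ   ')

[('w71zzz', 'jell')]

This matches a non-whitespace character, then zero or more of a digit, then 1 to 4 of a literal 'z' (captured); then optionally a non-whitespace character, then exactly 3 of one of [lep] (captured as 'tail'); then one or more of a word character (lazy).
Walking the string: at [5:16] match 'w71zzzjellJ', groups = ('w71zzz', 'jell').
Multiple groups make `findall` return tuples — one 2-tuple for the one match.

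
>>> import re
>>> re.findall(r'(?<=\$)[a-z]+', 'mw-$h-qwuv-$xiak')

['h', 'xiak']

Lookahead/lookbehind check context without consuming it, so the matched span excludes the asserted characters.
No capturing groups, so `findall` returns the 2 full match strings.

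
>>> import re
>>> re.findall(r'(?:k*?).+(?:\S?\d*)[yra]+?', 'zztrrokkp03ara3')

['zztrrokkp03ara']

No capturing groups, so `findall` returns the 1 full match string.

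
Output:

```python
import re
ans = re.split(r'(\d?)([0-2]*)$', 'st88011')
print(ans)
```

The pattern matches optionally a digit (captured); then zero or more of a character in [0-2] (captured); then anchored at the end.
Matches to split on: at [3:7] → '8011'; at [7:7] → ''.
With a capturing group present, the delimiter's captured portion is kept in the result list.

['st8', '8', '011', '', '', '', '']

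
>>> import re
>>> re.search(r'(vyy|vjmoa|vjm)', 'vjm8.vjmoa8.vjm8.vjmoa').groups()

('vjm',)

The match spans [0:3] → 'vjm'.
Captured: group 1 = 'vjm'.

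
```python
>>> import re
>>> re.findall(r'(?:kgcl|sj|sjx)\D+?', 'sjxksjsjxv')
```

['sjx', 'sjs']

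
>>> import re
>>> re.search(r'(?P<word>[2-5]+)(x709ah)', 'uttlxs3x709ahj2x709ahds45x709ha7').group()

'3x709ah'

This matches one or more of a character in [2-5] (captured as 'word'); then the literal 'x70', then the literal '9ah' (captured).
Unlike `match`, `search` isn't anchored — it looks for the pattern anywhere in the string.
The match spans [6:13] → '3x709ah'.
Captured: group 1 = '3', group 2 = 'x709ah'.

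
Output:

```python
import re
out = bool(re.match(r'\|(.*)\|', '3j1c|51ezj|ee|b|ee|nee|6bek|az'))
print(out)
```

False

With `match`, the pattern is implicitly anchored at the beginning.
Here the string doesn't start with a match, so the call returns None, and `bool(None)` is False.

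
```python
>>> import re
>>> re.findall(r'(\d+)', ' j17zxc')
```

['17']

The pattern matches one or more of a digit (captured).
Walking the string: at [2:4] match '17', group 1 = '17'.
With a single group, `findall` returns only what that group captured — 1 item.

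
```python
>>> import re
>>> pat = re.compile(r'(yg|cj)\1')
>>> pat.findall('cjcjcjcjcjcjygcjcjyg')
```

['cj', 'cj', 'cj', 'cj']

`\1` has to match the exact text group 1 already captured.
With a single group, `findall` returns only what that group captured — 4 items.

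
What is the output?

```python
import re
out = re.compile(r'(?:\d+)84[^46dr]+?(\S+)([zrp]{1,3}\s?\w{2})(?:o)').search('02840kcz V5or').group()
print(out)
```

This matches one or more of a digit (non-capturing group); then the literal '84', then one or more of any character except [46dr] (lazy); then one or more of a non-whitespace character (captured); then 1 to 3 of one of [zrp], then optionally whitespace, then exactly 2 of a word character (captured); then a literal 'o' (non-capturing group).
Unlike `match`, `search` isn't anchored — it looks for the pattern anywhere in the string.
The match spans [0:12] → '02840kcz V5o'.
Captured: group 1 = 'kc', group 2 = 'z V5'.

02840kcz V5o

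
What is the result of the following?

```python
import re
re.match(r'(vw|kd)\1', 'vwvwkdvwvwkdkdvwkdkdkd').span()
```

(0, 4)

A backreference is literal: `\1` must see the identical characters the first group matched.
With `match`, the pattern is implicitly anchored at the beginning.
The match spans [0:4] → 'vwvw'.
Captured: group 1 = 'vw'.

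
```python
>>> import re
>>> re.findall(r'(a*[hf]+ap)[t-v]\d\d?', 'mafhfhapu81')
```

This matches zero or more of a literal 'a', then one or more of one of [hf], then the literal 'ap' (captured); then a character in [t-v], then a digit, then optionally a digit.
Matches: at [1:11] match 'afhfhapu81', group 1 = 'afhfhap'.
One capturing group, so `findall` returns just the captured substring from the one match — 1 in all.

['afhfhap']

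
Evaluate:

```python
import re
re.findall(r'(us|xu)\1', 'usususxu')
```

After group 1 captures some text, `\1` only succeeds where that same text appears again.
Matches: at [0:4] match 'usus', group 1 = 'us'.
One capturing group, so `findall` returns just the captured substring from the one match — 1 in all.

['us']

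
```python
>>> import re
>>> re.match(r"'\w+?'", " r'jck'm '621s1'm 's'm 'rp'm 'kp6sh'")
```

`match` is anchored at position 0; if the pattern doesn't fit there, it returns None.
Here the pattern fails at index 0, so the call returns None.

None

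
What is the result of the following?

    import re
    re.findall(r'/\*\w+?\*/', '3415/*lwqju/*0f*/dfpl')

With no groups in the pattern, `findall` gives back each whole match — 1 here.

['/*0f*/']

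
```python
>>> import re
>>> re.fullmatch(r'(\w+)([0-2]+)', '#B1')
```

None

`re.fullmatch` is like wrapping the pattern in `^…$` (in single-line mode).
Here there's no way to consume every character, so the call returns None.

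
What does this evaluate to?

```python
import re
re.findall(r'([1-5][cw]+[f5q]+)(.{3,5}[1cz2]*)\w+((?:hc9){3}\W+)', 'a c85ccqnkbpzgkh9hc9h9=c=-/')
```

[]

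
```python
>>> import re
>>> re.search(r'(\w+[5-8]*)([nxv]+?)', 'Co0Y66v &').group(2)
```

'v'

Pattern: one or more of a word character, then zero or more of a character in [5-8] (captured); then one or more of one of [nxv] (lazy) (captured).
`re.search` tries every starting position until one works.
The match spans [0:7] → 'Co0Y66v'.
Captured: group 1 = 'Co0Y66', group 2 = 'v'.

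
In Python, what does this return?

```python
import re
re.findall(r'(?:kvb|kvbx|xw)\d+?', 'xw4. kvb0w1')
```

['xw4', 'kvb0']

With no groups in the pattern, `findall` gives back each whole match — 2 here.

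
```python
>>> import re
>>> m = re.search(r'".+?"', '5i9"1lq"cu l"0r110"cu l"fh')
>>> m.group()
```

A `+?`/`*?`/`{m,n}?` starts at its minimum and grows only as far as needed for what follows to match.
`re.search` tries every starting position until one works.
The match spans [3:8] → '"1lq"'.

'"1lq"'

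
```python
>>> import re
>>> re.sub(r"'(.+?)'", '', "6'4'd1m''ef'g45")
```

'6d1mg45'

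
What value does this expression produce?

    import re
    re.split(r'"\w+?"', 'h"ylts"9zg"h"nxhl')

Matches to split on: at [1:7] → '"ylts"'; at [10:13] → '"h"'.
`split` removes every match and returns the 3 fragments in between.

['h', '9zg', 'nxhl']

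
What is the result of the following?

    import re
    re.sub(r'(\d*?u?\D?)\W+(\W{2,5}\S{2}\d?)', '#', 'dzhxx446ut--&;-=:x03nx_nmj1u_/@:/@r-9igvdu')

'dzhxx#nx_nmj#igvdu'

This matches zero or more of a digit (lazy), then optionally the literal 'u', then optionally a non-digit (captured); then one or more of a non-word character; then 2 to 5 of a non-word character, then exactly 2 of a non-whitespace character, then optionally a digit (captured).
Matches: at [5:20] → '446ut--&;-=:x03'; at [26:37] → '1u_/@:/@r-9'.
Every occurrence is swapped for '#'.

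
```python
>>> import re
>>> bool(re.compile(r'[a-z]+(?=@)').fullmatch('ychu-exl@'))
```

False

For `fullmatch`, every character of the input must be accounted for by the pattern.
Here the string isn't matched end-to-end, so the call returns None, and `bool(None)` is False.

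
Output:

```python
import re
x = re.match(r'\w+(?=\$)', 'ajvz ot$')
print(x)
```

None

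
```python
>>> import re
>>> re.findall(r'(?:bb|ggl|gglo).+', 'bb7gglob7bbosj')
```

`findall` yields the raw match text (1 of them) because the pattern has no groups.

['bb7gglob7bbosj']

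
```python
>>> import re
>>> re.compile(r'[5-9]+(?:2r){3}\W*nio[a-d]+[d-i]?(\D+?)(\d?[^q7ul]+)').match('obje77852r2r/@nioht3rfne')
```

None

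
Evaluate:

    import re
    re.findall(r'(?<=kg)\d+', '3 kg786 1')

['786']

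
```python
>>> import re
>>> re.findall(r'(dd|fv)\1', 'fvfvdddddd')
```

['fv', 'dd']

A backreference is literal: `\1` must see the identical characters the first group matched.
Matches: at [0:4] match 'fvfv', group 1 = 'fv'; at [4:8] match 'dddd', group 1 = 'dd'.
`findall` collects group 1 from each match (2 total).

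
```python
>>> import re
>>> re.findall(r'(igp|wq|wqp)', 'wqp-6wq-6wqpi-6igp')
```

['wq', 'wq', 'wq', 'igp']

Alternation tries branches left to right and keeps the first one that lets the overall match succeed at that position.
Walking the string: at [0:2] match 'wq', group 1 = 'wq'; at [5:7] match 'wq', group 1 = 'wq'; at [9:11] match 'wq', group 1 = 'wq'; at [15:18] match 'igp', group 1 = 'igp'.
Because there's exactly one group, `findall` drops the full match and keeps group 1 from each hit.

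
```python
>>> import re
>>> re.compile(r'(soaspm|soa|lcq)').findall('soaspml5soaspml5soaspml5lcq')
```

Branches in `(...|...)` are attempted left-to-right; the first branch that allows the whole pattern to succeed is taken.
Because there's exactly one group, `findall` drops the full match and keeps group 1 from each hit.

['soaspm', 'soaspm', 'soaspm', 'lcq']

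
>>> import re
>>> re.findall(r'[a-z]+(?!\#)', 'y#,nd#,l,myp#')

['n', 'l', 'my']

Because the assertion is negative and zero-width, positions next to the forbidden text are skipped.
No capturing groups, so `findall` returns the 3 full match strings.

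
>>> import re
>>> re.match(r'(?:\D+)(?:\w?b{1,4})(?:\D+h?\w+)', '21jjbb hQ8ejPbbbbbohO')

None

`re.match` only tries the pattern at the start of the string.
Here position 0 doesn't satisfy it, so the call returns None.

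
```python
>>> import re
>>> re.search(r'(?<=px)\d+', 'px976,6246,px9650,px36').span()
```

The positive lookaround only admits positions where the adjacent text matches; those characters stay outside the span.
The match spans [2:5] → '976'.

(2, 5)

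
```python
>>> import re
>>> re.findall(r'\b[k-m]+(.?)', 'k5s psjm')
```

This matches a word boundary (`\b`, zero-width); then one or more of a character in [k-m]; then optionally any character (captured).
Scanning left to right: at [0:2] match 'k5', group 1 = '5'.
`findall` collects group 1 from the one match (1 total).

['5']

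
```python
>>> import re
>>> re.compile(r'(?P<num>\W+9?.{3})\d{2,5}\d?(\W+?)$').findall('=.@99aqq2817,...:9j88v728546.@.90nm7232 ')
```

This matches one or more of a non-word character, then optionally a literal '9', then exactly 3 of any character (captured as 'num'); then 2 to 5 of a digit, then optionally a digit; then one or more of a non-word character (lazy) (captured); then anchored at the end.
Scanning left to right: at [28:40] match '.@.90nm7232 ', groups = ('.@.90nm', ' ').
`findall` packs the 2 group values into a tuple for every match.

[('.@.90nm', ' ')]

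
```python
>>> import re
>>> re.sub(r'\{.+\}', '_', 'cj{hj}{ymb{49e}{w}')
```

'cj_'

Matches: at [2:18] → '{hj}{ymb{49e}{w}'.
`sub` substitutes '_' at each match site.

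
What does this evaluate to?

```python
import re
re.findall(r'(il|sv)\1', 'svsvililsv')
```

['sv', 'il']

`\1` is not a pattern — it's the concrete string captured by group 1, re-applied verbatim.
`findall` collects group 1 from each match (2 total).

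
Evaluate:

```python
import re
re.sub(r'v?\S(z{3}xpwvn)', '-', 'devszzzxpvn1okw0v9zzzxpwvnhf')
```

'devszzzxpvn1okw0-hf'

The pattern matches optionally a literal 'v', then a non-whitespace character; then exactly 3 of a literal 'z', then the literal 'xpw', then the literal 'vn' (captured).
Matches: at [16:26] → 'v9zzzxpwvn'.
`sub` substitutes '-' at each match site.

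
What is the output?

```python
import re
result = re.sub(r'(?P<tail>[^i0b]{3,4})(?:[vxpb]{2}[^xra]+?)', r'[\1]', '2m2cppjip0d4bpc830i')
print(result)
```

[2m2c]ip0d4bpc830i

This matches 3 to 4 of any character except [i0b] (captured as 'tail'); then exactly 2 of one of [vxpb], then one or more of any character except [xra] (lazy) (non-capturing group).
Because the quantifier is non-greedy, it stops expanding at the earliest point where the rest of the pattern can succeed.
Matches: at [0:7] → '2m2cppj'.
`\1` in the replacement pulls in group 1's text for each match.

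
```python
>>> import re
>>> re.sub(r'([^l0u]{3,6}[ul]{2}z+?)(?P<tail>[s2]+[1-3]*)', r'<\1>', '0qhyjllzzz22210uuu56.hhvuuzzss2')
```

Each match is replaced using the text its own group 1 captured.

'0<qhyjllzzz>0uuu<56.hhvuuzz>'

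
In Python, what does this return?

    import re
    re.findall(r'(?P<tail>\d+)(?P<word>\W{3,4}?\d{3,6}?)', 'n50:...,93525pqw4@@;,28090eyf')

Lazy quantifiers expand one character at a time until the remainder of the pattern can match.
2 groups means the one result is a tuple of 2 captured strings — 1 here.

[('4', '@@;,280')]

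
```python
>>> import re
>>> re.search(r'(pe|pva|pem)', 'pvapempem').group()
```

`re.search` scans for the first position where the pattern succeeds.
The match spans [0:3] → 'pva'.
Captured: group 1 = 'pva'.

'pva'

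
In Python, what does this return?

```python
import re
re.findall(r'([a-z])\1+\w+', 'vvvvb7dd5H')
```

After group 1 captures some text, `\1` only succeeds where that same text appears again.
One capturing group, so `findall` returns just the captured substring from the one match — 1 in all.

['v']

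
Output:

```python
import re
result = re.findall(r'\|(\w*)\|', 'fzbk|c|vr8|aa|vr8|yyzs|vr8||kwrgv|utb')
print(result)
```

Walking the string: at [4:7] match '|c|', group 1 = 'c'; at [10:14] match '|aa|', group 1 = 'aa'; at [17:23] match '|yyzs|', group 1 = 'yyzs'; at [26:28] match '||', group 1 = ''.
Because there's exactly one group, `findall` drops the full match and keeps group 1 from each hit.

['c', 'aa', 'yyzs', '']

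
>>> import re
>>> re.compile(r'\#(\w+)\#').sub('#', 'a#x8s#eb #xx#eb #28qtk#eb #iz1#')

'a#eb #eb #eb #'

Matches: at [1:6] → '#x8s#'; at [9:13] → '#xx#'; at [16:23] → '#28qtk#'; at [26:31] → '#iz1#'.
Every occurrence is swapped for '#'.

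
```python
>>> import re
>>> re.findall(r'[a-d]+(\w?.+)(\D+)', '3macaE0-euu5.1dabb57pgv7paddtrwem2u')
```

The pattern matches one or more of a character in [a-d]; then optionally a word character, then one or more of any character (captured); then one or more of a non-digit (captured).
Scanning left to right: at [2:35] match 'acaE0-euu5.1dabb57pgv7paddtrwem2u', groups = ('E0-euu5.1dabb57pgv7paddtrwem2', 'u').
2 groups means the one result is a tuple of 2 captured strings — 1 here.

[('E0-euu5.1dabb57pgv7paddtrwem2', 'u')]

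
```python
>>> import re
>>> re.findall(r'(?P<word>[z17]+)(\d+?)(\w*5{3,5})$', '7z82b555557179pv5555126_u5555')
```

Multiple groups make `findall` return tuples — one 3-tuple for the one match.

[('7z', '8', '2b555557179pv5555126_u5555')]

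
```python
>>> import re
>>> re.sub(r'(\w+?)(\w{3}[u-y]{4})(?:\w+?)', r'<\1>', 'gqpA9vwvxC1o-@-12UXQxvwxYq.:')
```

`\1` in the replacement pulls in group 1's text for each match.

'<gq>1o-@-<12>q.:'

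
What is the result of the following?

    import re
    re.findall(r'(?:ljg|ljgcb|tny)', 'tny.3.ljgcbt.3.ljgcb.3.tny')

['tny', 'ljg', 'ljg', 'tny']

`|` is ordered: at each position the engine commits to the first alternative that works.
Matches: at [0:3] → 'tny'; at [6:9] → 'ljg'; at [15:18] → 'ljg'; at [23:26] → 'tny'.
No capturing groups, so `findall` returns the 4 full match strings.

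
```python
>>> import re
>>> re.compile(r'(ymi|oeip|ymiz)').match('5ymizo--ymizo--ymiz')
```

`re.match` won't scan ahead — the pattern has to work from the very first character.
Here the pattern fails at index 0, so the call returns None.

None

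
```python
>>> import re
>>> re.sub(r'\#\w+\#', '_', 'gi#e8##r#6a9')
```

'gi__6a9'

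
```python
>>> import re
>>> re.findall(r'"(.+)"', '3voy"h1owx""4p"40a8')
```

Walking the string: at [4:15] match '"h1owx""4p"', group 1 = 'h1owx""4p'.
One capturing group, so `findall` returns just the captured substring from the one match — 1 in all.

['h1owx""4p']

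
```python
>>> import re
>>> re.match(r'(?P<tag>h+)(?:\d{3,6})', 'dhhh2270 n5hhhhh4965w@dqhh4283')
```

None

`re.match` won't scan ahead — the pattern has to work from the very first character.
Here position 0 doesn't satisfy it, so the call returns None.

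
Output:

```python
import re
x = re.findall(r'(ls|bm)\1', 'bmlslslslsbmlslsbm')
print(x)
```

`\1` has to match the exact text group 1 already captured.
One capturing group, so `findall` returns just the captured substring from each match — 3 in all.

['ls', 'ls', 'ls']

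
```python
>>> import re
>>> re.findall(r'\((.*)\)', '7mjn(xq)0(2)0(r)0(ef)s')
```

With a single group, `findall` returns only what that group captured — 1 item.

['xq)0(2)0(r)0(ef']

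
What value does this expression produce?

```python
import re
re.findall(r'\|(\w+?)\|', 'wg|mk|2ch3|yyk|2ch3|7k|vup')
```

Scanning left to right: at [2:6] match '|mk|', group 1 = 'mk'; at [10:15] match '|yyk|', group 1 = 'yyk'; at [19:23] match '|7k|', group 1 = '7k'.
With a single group, `findall` returns only what that group captured — 3 items.

['mk', 'yyk', '7k']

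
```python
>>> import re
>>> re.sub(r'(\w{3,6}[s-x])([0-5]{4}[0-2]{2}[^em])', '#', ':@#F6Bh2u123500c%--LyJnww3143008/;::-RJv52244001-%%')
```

':@##%--#/;::-RJv52244001-%%'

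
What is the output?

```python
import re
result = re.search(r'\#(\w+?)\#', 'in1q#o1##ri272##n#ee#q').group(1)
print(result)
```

o1

The match spans [4:8] → '#o1#'.
Captured: group 1 = 'o1'.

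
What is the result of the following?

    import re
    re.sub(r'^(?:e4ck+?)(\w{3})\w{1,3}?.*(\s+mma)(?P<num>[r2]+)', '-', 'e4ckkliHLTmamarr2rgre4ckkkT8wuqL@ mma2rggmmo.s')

'-ggmmo.s'

Pattern: anchored at the start of the string; then the literal 'e4c', then one or more of a literal 'k' (lazy) (non-capturing group); then exactly 3 of a word character (captured); then 1 to 3 of a word character (lazy), then zero or more of any character; then one or more of whitespace, then the literal 'mma' (captured); then one or more of one of [r2] (captured as 'num').
Matches: at [0:39] → 'e4ckkliHLTmamarr2rgre4ckkkT8wuqL@ mma2r'.
`sub` substitutes '-' at each match site.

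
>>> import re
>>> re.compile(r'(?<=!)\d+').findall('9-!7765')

Because the assertion is zero-width, the text it checks is not consumed and won't appear in the result.
No capturing groups, so `findall` returns the 1 full match string.

['7765']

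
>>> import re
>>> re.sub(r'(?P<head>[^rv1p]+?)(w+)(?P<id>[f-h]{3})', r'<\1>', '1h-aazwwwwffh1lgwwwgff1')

'1<h-aaz>1<lg>1'

This matches one or more of any character except [rv1p] (lazy) (captured as 'head'); then one or more of a literal 'w' (captured); then exactly 3 of a character in [f-h] (captured as 'id').
The `?` after the quantifier makes it lazy — it takes as little as possible before letting the rest of the pattern try.
Matches: at [1:13] → 'h-aazwwwwffh'; at [14:22] → 'lgwwwgff'.
The replacement refers to a captured group, so each match is rewritten using its own captured text.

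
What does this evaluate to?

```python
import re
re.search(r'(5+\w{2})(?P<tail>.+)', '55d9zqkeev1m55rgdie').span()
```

Pattern: one or more of the literal '5', then exactly 2 of a word character (captured); then one or more of any character (captured as 'tail').
Unlike `match`, `search` isn't anchored — it looks for the pattern anywhere in the string.
The match spans [0:19] → '55d9zqkeev1m55rgdie'.
Captured: group 1 = '55d9', group 2 = 'zqkeev1m55rgdie'.

(0, 19)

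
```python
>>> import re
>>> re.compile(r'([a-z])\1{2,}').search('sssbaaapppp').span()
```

`\1` is not a pattern — it's the concrete string captured by group 1, re-applied verbatim.
`search` walks the string left to right and returns the first match it finds.
The match spans [0:3] → 'sss'.
Captured: group 1 = 's'.

(0, 3)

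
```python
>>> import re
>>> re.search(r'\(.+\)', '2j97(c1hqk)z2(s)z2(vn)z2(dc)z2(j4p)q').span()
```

(4, 35)

`re.search` tries every starting position until one works.
The match spans [4:35] → '(c1hqk)z2(s)z2(vn)z2(dc)z2(j4p)'.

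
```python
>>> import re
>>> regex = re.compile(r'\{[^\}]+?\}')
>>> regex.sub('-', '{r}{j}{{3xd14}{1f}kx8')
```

'----kx8'

Matches: at [0:3] → '{r}'; at [3:6] → '{j}'; at [6:14] → '{{3xd14}'; at [14:18] → '{1f}'.
Each match is replaced by '-'.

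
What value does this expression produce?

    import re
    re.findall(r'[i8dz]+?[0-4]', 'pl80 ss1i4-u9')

['80', 'i4']

The pattern matches one or more of one of [i8dz] (lazy); then a character in [0-4].
Scanning left to right: at [2:4] → '80'; at [8:10] → 'i4'.
With no groups in the pattern, `findall` gives back each whole match — 2 here.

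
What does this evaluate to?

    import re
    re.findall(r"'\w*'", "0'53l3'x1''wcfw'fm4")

["'53l3'", "''"]

Scanning left to right: at [1:7] → "'53l3'"; at [9:11] → "''".
`findall` yields the raw match text (2 of them) because the pattern has no groups.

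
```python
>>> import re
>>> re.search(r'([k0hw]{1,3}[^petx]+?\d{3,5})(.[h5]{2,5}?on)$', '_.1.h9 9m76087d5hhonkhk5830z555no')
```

This matches 1 to 3 of one of [k0hw], then one or more of any character except [petx] (lazy), then 3 to 5 of a digit (captured); then any character, then 2 to 5 of one of [h5] (lazy), then the literal 'on' (captured); then anchored at the end.
`search` walks the string left to right and returns the first match it finds.
Here no position works, so the call returns None.

None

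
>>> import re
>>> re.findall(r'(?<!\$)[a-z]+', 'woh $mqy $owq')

The negative lookahead/lookbehind blocks any match where the forbidden context is present.
Walking the string: at [0:3] → 'woh'; at [6:8] → 'qy'; at [11:13] → 'wq'.
`findall` yields the raw match text (3 of them) because the pattern has no groups.

['woh', 'qy', 'wq']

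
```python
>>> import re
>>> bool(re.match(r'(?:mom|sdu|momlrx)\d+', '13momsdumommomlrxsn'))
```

`re.match` only tries the pattern at the start of the string.
Here position 0 doesn't satisfy it, so the call returns None, and `bool(None)` is False.

False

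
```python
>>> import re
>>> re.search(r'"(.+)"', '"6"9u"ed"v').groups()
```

('6"9u"ed',)

The match spans [0:9] → '"6"9u"ed"'.
Captured: group 1 = '6"9u"ed'.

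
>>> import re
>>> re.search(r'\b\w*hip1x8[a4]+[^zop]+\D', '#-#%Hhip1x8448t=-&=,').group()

Pattern: a word boundary (`\b`, zero-width); then zero or more of a word character; then the literal 'hi', then the literal 'p1', then the literal 'x8'; then one or more of one of [a4]; then one or more of any character except [zop], then a non-digit.
`re.search` scans for the first position where the pattern succeeds.
The match spans [4:20] → 'Hhip1x8448t=-&=,'.

'Hhip1x8448t=-&=,'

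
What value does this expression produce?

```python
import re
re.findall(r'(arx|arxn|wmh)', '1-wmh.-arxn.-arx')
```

The regex engine tests alternatives in the order written; an earlier branch that matches wins even if a later one would match more.
Because there's exactly one group, `findall` drops the full match and keeps group 1 from each hit.

['wmh', 'arx', 'arx']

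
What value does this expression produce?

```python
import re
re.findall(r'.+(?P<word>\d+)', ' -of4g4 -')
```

['4']

This matches one or more of any character; then one or more of a digit (captured as 'word').
`findall` collects group 1 from the one match (1 total).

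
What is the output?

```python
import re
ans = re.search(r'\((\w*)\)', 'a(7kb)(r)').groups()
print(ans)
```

('7kb',)

`re.search` tries every starting position until one works.
The match spans [1:6] → '(7kb)'.
Captured: group 1 = '7kb'.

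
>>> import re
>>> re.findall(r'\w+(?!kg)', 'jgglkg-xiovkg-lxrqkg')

['jgglkg', 'xiovkg', 'lxrqkg']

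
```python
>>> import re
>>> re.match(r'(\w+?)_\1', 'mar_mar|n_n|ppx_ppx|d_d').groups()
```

('mar',)

A backreference is literal: `\1` must see the identical characters the first group matched.
`re.match` won't scan ahead — the pattern has to work from the very first character.
The match spans [0:7] → 'mar_mar'.
Captured: group 1 = 'mar'.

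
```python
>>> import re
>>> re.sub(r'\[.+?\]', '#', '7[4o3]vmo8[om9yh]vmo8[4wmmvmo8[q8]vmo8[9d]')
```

'7#vmo8#vmo8#vmo8#'

The `?` after the quantifier makes it lazy — it takes as little as possible before letting the rest of the pattern try.
Matches: at [1:6] → '[4o3]'; at [10:17] → '[om9yh]'; at [21:34] → '[4wmmvmo8[q8]'; at [38:42] → '[9d]'.
`sub` substitutes '#' at each match site.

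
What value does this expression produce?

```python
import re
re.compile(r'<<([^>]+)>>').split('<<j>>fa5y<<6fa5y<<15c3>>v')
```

['', 'j', 'fa5y', '6fa5y<<15c3', 'v']

With a capturing group present, the delimiter's captured portion is kept in the result list.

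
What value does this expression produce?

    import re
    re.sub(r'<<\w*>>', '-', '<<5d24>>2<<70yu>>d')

'-2-d'

Matches: at [0:8] → '<<5d24>>'; at [9:17] → '<<70yu>>'.
Each match is replaced by '-'.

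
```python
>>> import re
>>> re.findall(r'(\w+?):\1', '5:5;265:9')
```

The backreference `\1` re-matches whatever the first group consumed, character for character.
Matches: at [0:3] match '5:5', group 1 = '5'.
`findall` collects group 1 from the one match (1 total).

['5']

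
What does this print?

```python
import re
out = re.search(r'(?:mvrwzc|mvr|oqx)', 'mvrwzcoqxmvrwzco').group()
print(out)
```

mvrwzc

Alternation isn't longest-match — the leftmost alternative that fits at this position is chosen.
The match spans [0:6] → 'mvrwzc'.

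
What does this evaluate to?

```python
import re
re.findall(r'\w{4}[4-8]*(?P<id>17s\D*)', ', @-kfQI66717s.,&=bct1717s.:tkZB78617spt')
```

['17s.,&=bct', '17spt']

Pattern: exactly 4 of a word character, then zero or more of a character in [4-8]; then the literal '17s', then zero or more of a non-digit (captured as 'id').
Walking the string: at [4:21] match 'kfQI66717s.,&=bct', group 1 = '17s.,&=bct'; at [28:40] match 'tkZB78617spt', group 1 = '17spt'.
One capturing group, so `findall` returns just the captured substring from each match — 2 in all.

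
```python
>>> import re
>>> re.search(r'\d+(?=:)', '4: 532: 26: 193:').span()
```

(0, 1)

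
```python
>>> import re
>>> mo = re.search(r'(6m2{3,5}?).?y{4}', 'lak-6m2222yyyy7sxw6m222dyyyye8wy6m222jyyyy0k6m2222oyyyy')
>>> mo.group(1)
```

This matches the literal '6m', then 3 to 5 of a literal '2' (lazy) (captured); then optionally any character, then exactly 4 of a literal 'y'.
A non-greedy quantifier consumes as few characters as it can — just enough that the remainder of the pattern still matches from where it stops; whatever follows it matches normally.
`re.search` scans for the first position where the pattern succeeds.
The match spans [4:14] → '6m2222yyyy'.
Captured: group 1 = '6m222'.

'6m222'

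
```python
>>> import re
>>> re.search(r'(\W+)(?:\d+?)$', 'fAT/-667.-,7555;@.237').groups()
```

(';@.',)

The match spans [15:21] → ';@.237'.
Captured: group 1 = ';@.'.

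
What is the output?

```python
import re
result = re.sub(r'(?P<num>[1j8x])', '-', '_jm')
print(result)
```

_-m

Pattern: one of [1j8x] (captured as 'num').
Matches: at [1:2] → 'j'.
`sub` substitutes '-' at each match site.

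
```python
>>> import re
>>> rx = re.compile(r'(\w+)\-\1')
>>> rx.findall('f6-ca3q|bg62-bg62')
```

['bg62']

`\1` is not a pattern — it's the concrete string captured by group 1, re-applied verbatim.
Matches: at [8:17] match 'bg62-bg62', group 1 = 'bg62'.
One capturing group, so `findall` returns just the captured substring from the one match — 1 in all.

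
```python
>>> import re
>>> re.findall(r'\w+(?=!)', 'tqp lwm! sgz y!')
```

Lookahead/lookbehind check context without consuming it, so the matched span excludes the asserted characters.
Scanning left to right: at [4:7] → 'lwm'; at [13:14] → 'y'.
With no groups in the pattern, `findall` gives back each whole match — 2 here.

['lwm', 'y']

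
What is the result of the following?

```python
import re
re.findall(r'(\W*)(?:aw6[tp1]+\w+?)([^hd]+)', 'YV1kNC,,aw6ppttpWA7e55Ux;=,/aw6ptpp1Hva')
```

[(',,', 'A7e55Ux;=,/aw6ptpp1Hva')]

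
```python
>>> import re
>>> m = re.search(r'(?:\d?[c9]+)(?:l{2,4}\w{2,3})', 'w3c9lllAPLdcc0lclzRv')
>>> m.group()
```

Pattern: optionally a digit, then one or more of one of [c9] (non-capturing group); then 2 to 4 of the literal 'l', then 2 to 3 of a word character (non-capturing group).
The match spans [1:10] → '3c9lllAPL'.

'3c9lllAPL'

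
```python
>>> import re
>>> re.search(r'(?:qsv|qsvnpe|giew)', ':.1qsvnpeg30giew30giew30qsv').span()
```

(3, 6)

The regex engine tests alternatives in the order written; an earlier branch that matches wins even if a later one would match more.
The match spans [3:6] → 'qsv'.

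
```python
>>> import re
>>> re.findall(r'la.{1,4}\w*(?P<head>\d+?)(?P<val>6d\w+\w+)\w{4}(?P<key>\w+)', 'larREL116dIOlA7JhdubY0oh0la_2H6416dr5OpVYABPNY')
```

[('1', '6dr5OpVY', 'Y')]

The pattern matches the literal 'la', then 1 to 4 of any character, then zero or more of a word character; then one or more of a digit (lazy) (captured as 'head'); then the literal '6d', then one or more of a word character, then one or more of a word character (captured as 'val'); then exactly 4 of a word character; then one or more of a word character (captured as 'key').
Matches: at [0:46] match 'larREL116dIOlA7JhdubY0oh0la_2H6416dr5OpVYABPNY', groups = ('1', '6dr5OpVY', 'Y').
With 3 capturing groups, `findall` returns a 3-tuple per match.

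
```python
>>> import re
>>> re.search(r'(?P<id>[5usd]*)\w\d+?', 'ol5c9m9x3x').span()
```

(1, 3)

This matches zero or more of one of [5usd] (captured as 'id'); then a word character, then one or more of a digit (lazy).
Unlike `match`, `search` isn't anchored — it looks for the pattern anywhere in the string.
The match spans [1:3] → 'l5'.
Captured: group 1 = ''.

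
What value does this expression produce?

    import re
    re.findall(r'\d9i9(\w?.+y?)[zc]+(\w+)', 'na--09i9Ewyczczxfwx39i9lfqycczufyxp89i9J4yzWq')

This matches a digit, then the literal '9i9'; then optionally a word character, then one or more of any character, then optionally the literal 'y' (captured); then one or more of one of [zc]; then one or more of a word character (captured).
Matches: at [4:45] match '09i9Ewyczczxfwx39i9lfqycczufyxp89i9J4yzWq', groups = ('Ewyczczxfwx39i9lfqycczufyxp89i9J4y', 'Wq').
With 2 capturing groups, `findall` returns a 2-tuple per match.

[('Ewyczczxfwx39i9lfqycczufyxp89i9J4y', 'Wq')]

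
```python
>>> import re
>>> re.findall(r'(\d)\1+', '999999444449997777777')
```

['9', '4', '9', '7']

`\1` has to match the exact text group 1 already captured.
`findall` collects group 1 from each match (4 total).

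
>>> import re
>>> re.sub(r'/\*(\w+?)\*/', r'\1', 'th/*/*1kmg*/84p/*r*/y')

Matches: at [4:12] → '/*1kmg*/'; at [15:20] → '/*r*/'.
`\1` in the replacement pulls in group 1's text for each match.

'th/*1kmg84pry'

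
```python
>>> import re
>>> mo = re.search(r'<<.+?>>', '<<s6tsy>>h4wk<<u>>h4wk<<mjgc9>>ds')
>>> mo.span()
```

(0, 9)

The match spans [0:9] → '<<s6tsy>>'.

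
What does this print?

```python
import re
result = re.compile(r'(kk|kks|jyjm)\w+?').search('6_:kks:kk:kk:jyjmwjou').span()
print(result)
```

(3, 6)

The match spans [3:6] → 'kks'.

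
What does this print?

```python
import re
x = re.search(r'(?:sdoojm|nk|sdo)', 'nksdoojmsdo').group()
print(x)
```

nk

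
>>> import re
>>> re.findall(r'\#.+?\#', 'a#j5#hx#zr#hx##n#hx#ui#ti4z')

With the lazy modifier that quantifier settles for the fewest repetitions that let the rest of the pattern succeed (the atoms after it are unaffected and can still be greedy).
`findall` yields the raw match text (4 of them) because the pattern has no groups.

['#j5#', '#zr#', '##n#', '#ui#']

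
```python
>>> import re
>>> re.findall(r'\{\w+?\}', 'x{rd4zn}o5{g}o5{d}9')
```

['{rd4zn}', '{g}', '{d}']

`findall` yields the raw match text (3 of them) because the pattern has no groups.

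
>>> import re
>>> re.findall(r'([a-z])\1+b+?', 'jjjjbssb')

After group 1 captures some text, `\1` only succeeds where that same text appears again.
Scanning left to right: at [0:5] match 'jjjjb', group 1 = 'j'; at [5:8] match 'ssb', group 1 = 's'.
One capturing group, so `findall` returns just the captured substring from each match — 2 in all.

['j', 's']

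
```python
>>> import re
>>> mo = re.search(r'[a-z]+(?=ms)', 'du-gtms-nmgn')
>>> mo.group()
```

Lookahead/lookbehind check context without consuming it, so the matched span excludes the asserted characters.
Unlike `match`, `search` isn't anchored — it looks for the pattern anywhere in the string.
The match spans [3:5] → 'gt'.

'gt'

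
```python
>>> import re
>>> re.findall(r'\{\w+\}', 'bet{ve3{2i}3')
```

['{2i}']

Scanning left to right: at [7:11] → '{2i}'.
Since nothing is captured, `findall` lists the 1 matched substring directly.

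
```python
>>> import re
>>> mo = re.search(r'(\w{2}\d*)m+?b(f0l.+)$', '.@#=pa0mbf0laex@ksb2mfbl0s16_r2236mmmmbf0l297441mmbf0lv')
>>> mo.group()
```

'pa0mbf0laex@ksb2mfbl0s16_r2236mmmmbf0l297441mmbf0lv'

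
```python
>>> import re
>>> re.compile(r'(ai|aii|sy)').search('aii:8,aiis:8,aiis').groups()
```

('ai',)

The match spans [0:2] → 'ai'.
Captured: group 1 = 'ai'.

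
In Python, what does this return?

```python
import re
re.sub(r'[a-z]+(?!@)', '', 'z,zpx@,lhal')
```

',x@,'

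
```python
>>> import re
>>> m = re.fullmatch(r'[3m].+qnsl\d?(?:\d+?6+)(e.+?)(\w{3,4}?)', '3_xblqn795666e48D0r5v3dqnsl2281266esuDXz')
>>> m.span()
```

(0, 40)

`re.fullmatch` requires the pattern to consume the entire string.
The match spans [0:40] → '3_xblqn795666e48D0r5v3dqnsl2281266esuDXz'.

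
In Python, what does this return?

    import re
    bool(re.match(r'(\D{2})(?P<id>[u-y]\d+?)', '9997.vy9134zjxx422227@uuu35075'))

Pattern: exactly 2 of a non-digit (captured); then a character in [u-y], then one or more of a digit (lazy) (captured as 'id').
`re.match` won't scan ahead — the pattern has to work from the very first character.
Here the pattern fails at index 0, so the call returns None, and `bool(None)` is False.

False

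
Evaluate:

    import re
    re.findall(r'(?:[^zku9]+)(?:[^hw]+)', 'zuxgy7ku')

['xgy7ku']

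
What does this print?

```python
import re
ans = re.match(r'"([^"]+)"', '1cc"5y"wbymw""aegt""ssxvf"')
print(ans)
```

With `match`, the pattern is implicitly anchored at the beginning.
Here the string doesn't start with a match, so the call returns None.

None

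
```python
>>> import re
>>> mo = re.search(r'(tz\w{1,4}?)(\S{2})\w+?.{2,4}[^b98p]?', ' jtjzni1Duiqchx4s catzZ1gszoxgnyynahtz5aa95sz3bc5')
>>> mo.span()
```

This matches the literal 'tz', then 1 to 4 of a word character (lazy) (captured); then exactly 2 of a non-whitespace character (captured); then one or more of a word character (lazy); then 2 to 4 of any character, then optionally any character except [b98p].
The match spans [20:31] → 'tzZ1gszoxgn'.

(20, 31)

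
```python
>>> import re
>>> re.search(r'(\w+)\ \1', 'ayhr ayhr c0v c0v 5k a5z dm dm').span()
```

The backreference `\1` re-matches whatever the first group consumed, character for character.
The match spans [0:9] → 'ayhr ayhr'.

(0, 9)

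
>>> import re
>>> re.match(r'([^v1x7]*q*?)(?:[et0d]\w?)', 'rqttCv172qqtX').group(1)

The match spans [0:5] → 'rqttC'.
Captured: group 1 = 'rqt'.

'rqt'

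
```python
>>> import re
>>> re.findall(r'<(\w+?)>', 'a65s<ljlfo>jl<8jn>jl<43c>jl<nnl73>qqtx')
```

['ljlfo', '8jn', '43c', 'nnl73']

Matches: at [4:11] match '<ljlfo>', group 1 = 'ljlfo'; at [13:18] match '<8jn>', group 1 = '8jn'; at [20:25] match '<43c>', group 1 = '43c'; at [27:34] match '<nnl73>', group 1 = 'nnl73'.
One capturing group, so `findall` returns just the captured substring from each match — 4 in all.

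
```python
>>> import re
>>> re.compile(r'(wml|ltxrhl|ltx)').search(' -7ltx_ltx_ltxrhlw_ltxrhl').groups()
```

The match spans [3:6] → 'ltx'.
Captured: group 1 = 'ltx'.

('ltx',)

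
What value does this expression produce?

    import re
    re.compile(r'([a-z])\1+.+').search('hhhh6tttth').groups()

('h',)

`\1` is not a pattern — it's the concrete string captured by group 1, re-applied verbatim.
`re.search` tries every starting position until one works.
The match spans [0:10] → 'hhhh6tttth'.
Captured: group 1 = 'h'.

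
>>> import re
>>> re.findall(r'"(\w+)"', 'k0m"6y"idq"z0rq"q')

['6y', 'z0rq']

Walking the string: at [3:7] match '"6y"', group 1 = '6y'; at [10:16] match '"z0rq"', group 1 = 'z0rq'.
One capturing group, so `findall` returns just the captured substring from each match — 2 in all.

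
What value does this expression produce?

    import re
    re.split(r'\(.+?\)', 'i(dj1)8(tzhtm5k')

['i', '8(tzhtm5k']

Each match becomes a cut point; 2 segments remain.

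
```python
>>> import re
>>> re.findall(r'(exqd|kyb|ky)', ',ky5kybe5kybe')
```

['ky', 'kyb', 'kyb']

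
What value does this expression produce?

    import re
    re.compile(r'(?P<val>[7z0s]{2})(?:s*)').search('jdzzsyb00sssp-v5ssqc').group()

'zzs'

The match spans [2:5] → 'zzs'.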